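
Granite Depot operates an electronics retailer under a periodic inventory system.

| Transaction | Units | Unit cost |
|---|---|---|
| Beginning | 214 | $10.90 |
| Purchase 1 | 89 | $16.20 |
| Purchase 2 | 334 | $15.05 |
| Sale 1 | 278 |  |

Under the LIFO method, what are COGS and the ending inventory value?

COGS = $4,183.90; ending inventory = $4,617.20

Sale 1 (278) [LIFO — newest first]: 278 @ $15.05 = $4,183.90
Ending inventory: 214 @ $10.90 + 89 @ $16.20 + 56 @ $15.05 = $4,617.20
Check: goods available $8,801.10 = COGS $4,183.90 + ending $4,617.20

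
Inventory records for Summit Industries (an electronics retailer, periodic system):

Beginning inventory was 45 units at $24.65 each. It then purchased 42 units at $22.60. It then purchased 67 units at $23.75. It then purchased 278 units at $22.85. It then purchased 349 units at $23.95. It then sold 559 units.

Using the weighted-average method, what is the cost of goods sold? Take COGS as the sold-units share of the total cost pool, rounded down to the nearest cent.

COGS = $13,141.54

Sale 1, sell 559: 559/781 × $18,360.55 → $13,141.54
Ending inventory (cost pool remaining) = $5,219.01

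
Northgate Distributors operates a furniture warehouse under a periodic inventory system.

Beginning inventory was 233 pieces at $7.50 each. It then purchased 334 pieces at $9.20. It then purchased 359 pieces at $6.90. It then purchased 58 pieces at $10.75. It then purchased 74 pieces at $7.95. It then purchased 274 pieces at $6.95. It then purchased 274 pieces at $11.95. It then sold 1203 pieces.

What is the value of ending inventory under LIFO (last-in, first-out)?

Sale 1 (1203) [LIFO — newest first]: 274 @ $11.95 + 274 @ $6.95 + 74 @ $7.95 + 58 @ $10.75 + 359 @ $6.90 + 164 @ $9.20 = $10,376.30
Ending inventory: 233 @ $7.50 + 170 @ $9.20 = $3,311.50

Ending inventory = $3,311.50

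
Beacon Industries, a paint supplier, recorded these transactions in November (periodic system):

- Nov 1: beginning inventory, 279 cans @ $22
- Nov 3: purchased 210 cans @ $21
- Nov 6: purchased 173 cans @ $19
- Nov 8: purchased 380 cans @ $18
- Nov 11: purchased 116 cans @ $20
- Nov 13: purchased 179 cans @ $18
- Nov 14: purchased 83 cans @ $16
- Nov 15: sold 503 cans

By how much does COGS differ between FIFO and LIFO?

FIFO COGS: 279 @ $22 + 210 @ $21 + 14 @ $19 = $10,814
LIFO COGS: 83 @ $16 + 179 @ $18 + 116 @ $20 + 125 @ $18 = $9,120
Difference = |$10,814 − $9,120| = $1,694

$1,694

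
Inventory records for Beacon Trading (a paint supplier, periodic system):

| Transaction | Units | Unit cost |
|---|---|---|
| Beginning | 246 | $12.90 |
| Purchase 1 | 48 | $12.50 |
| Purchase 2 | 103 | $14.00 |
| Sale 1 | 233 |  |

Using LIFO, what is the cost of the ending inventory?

Sale 1 (233) [LIFO — newest first]: 103 @ $14.00 + 48 @ $12.50 + 82 @ $12.90 = $3,099.80
Ending inventory: 164 @ $12.90 = $2,115.60

Ending inventory = $2,115.60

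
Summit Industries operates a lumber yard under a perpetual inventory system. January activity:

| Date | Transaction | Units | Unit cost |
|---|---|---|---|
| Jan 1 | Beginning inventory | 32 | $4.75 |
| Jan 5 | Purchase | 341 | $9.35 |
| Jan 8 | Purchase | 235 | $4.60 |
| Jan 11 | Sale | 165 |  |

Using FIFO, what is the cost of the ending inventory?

Jan 11, 165 sold [FIFO — oldest first]: 32 @ $4.75 + 133 @ $9.35 = $1,395.55
Ending inventory: 208 @ $9.35 + 235 @ $4.60 = $3,025.80

Ending inventory = $3,025.80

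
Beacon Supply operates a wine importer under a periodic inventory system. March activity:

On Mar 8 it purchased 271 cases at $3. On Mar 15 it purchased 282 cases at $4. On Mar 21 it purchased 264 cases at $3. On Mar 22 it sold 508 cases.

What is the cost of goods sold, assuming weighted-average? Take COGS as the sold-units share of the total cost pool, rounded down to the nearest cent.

Mar 22, sell 508: 508/817 × $2,733.00 → $1,699.34
Ending inventory (cost pool remaining) = $1,033.66
Check: goods available $2,733.00 = COGS $1,699.34 + ending $1,033.66

COGS = $1,699.34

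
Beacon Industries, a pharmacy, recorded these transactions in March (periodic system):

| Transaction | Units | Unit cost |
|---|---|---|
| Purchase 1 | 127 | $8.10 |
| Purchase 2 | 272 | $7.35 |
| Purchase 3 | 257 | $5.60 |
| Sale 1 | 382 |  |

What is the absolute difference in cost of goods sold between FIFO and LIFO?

$545.00

FIFO COGS: 127 @ $8.10 + 255 @ $7.35 = $2,902.95
LIFO COGS: 257 @ $5.60 + 125 @ $7.35 = $2,357.95
Difference = |$2,902.95 − $2,357.95| = $545.00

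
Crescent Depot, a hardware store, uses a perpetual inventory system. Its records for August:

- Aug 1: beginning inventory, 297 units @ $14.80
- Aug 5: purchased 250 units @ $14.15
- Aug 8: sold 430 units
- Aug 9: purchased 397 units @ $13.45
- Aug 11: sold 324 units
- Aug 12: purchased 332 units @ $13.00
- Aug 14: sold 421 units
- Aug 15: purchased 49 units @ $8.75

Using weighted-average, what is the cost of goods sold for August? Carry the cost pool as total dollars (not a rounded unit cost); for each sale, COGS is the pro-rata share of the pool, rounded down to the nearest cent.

After Aug 1: 297 on hand, pool $4,395.60 (≈ $14.8000 each)
After Aug 5: 547 on hand, pool $7,933.10 (≈ $14.5029 each)
Aug 8, sell 430: 430/547 × $7,933.10 → $6,236.25
After Aug 9: 514 on hand, pool $7,036.50 (≈ $13.6897 each)
Aug 11, sell 324: 324/514 × $7,036.50 → $4,435.45
After Aug 12: 522 on hand, pool $6,917.05 (≈ $13.2511 each)
Aug 14, sell 421: 421/522 × $6,917.05 → $5,578.69
After Aug 15: 150 on hand, pool $1,767.11 (≈ $11.7807 each)
Total COGS = $6,236.25 + $4,435.45 + $5,578.69 = $16,250.39
Ending inventory (cost pool remaining) = $1,767.11

COGS = $16,250.39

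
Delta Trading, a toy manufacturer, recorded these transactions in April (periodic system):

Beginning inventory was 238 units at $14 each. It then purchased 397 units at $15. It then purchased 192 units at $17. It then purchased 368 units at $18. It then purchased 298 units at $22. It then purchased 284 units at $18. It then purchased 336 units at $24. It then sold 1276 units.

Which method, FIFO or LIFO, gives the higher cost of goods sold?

FIFO COGS: 238 @ $14 + 397 @ $15 + 192 @ $17 + 368 @ $18 + 81 @ $22 = $20,957
LIFO COGS: 336 @ $24 + 284 @ $18 + 298 @ $22 + 358 @ $18 = $26,176

LIFO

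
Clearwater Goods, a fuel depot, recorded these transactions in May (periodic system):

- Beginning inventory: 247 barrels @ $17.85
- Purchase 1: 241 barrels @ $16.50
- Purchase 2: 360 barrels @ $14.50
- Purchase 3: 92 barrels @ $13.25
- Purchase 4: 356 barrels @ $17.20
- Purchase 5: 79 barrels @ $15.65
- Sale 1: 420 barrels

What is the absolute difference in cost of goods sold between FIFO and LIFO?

$161.90

FIFO COGS: 247 @ $17.85 + 173 @ $16.50 = $7,263.45
LIFO COGS: 79 @ $15.65 + 341 @ $17.20 = $7,101.55
Difference = |$7,263.45 − $7,101.55| = $161.90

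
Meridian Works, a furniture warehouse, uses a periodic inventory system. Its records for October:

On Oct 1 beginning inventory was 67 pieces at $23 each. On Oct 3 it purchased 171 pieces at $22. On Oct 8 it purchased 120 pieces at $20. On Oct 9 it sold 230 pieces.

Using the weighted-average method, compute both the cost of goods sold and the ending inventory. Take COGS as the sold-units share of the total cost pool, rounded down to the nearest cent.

COGS = $4,948.85; ending inventory = $2,754.15

Oct 9, sell 230: 230/358 × $7,703.00 → $4,948.85
Ending inventory (cost pool remaining) = $2,754.15
Check: goods available $7,703.00 = COGS $4,948.85 + ending $2,754.15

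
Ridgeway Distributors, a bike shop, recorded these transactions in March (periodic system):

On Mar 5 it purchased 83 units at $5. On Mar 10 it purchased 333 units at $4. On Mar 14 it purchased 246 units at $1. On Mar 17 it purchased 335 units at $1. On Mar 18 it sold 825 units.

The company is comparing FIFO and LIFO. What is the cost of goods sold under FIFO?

COGS = $2,156

FIFO COGS: 83 @ $5 + 333 @ $4 + 246 @ $1 + 163 @ $1 = $2,156
LIFO COGS: 335 @ $1 + 246 @ $1 + 244 @ $4 = $1,557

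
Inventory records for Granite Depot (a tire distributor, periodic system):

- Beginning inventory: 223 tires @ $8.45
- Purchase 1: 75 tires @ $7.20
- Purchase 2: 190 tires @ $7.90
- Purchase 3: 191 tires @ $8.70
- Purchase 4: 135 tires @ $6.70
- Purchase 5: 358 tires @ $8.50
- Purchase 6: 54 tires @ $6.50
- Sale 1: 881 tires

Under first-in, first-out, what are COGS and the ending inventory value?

COGS = $7,061.05; ending inventory = $2,824.50

Sale 1 (881) [FIFO — oldest first]: 223 @ $8.45 + 75 @ $7.20 + 190 @ $7.90 + 191 @ $8.70 + 135 @ $6.70 + 67 @ $8.50 = $7,061.05
Ending inventory: 291 @ $8.50 + 54 @ $6.50 = $2,824.50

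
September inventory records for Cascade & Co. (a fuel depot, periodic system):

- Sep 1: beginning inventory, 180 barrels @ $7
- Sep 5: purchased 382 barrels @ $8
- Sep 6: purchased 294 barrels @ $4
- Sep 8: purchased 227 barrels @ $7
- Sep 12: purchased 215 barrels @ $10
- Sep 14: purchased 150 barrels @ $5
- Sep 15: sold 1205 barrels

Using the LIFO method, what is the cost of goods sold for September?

Sep 15, 1205 sold [LIFO — newest first]: 150 @ $5 + 215 @ $10 + 227 @ $7 + 294 @ $4 + 319 @ $8 = $8,217
Ending inventory: 180 @ $7 + 63 @ $8 = $1,764

COGS = $8,217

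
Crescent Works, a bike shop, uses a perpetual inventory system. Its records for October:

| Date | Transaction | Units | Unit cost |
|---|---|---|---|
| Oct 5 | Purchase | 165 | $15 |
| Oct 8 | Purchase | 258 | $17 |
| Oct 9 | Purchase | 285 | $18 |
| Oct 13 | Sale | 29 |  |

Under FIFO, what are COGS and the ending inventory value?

Oct 13, 29 sold [FIFO — oldest first]: 29 @ $15 = $435
Ending inventory: 136 @ $15 + 258 @ $17 + 285 @ $18 = $11,556

COGS = $435; ending inventory = $11,556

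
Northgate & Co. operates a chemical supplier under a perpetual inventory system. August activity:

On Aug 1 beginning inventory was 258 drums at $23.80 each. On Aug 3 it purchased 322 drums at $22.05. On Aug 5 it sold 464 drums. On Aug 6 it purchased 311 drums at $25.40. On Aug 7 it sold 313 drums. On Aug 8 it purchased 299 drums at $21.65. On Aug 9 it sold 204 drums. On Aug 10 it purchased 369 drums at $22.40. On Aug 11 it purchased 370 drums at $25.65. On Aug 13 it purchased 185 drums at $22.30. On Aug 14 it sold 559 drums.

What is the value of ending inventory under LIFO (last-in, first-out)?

Ending inventory = $12,945.95

Aug 5, 464 sold [LIFO — newest first]: 322 @ $22.05 + 142 @ $23.80 = $10,479.70
Aug 7, 313 sold [LIFO — newest first]: 311 @ $25.40 + 2 @ $23.80 = $7,947.00
Aug 9, 204 sold [LIFO — newest first]: 204 @ $21.65 = $4,416.60
Aug 14, 559 sold [LIFO — newest first]: 185 @ $22.30 + 370 @ $25.65 + 4 @ $22.40 = $13,705.60
Total COGS = $10,479.70 + $7,947.00 + $4,416.60 + $13,705.60 = $36,548.90
Ending inventory: 114 @ $23.80 + 95 @ $21.65 + 365 @ $22.40 = $12,945.95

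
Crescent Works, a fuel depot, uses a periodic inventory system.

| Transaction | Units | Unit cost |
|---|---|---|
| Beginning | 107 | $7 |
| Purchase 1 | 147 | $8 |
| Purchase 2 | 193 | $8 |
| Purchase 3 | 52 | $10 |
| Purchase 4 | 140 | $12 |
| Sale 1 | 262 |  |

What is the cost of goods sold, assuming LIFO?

COGS = $2,760

Sale 1 (262) [LIFO — newest first]: 140 @ $12 + 52 @ $10 + 70 @ $8 = $2,760
Ending inventory: 107 @ $7 + 147 @ $8 + 123 @ $8 = $2,909
Check: goods available $5,669 = COGS $2,760 + ending $2,909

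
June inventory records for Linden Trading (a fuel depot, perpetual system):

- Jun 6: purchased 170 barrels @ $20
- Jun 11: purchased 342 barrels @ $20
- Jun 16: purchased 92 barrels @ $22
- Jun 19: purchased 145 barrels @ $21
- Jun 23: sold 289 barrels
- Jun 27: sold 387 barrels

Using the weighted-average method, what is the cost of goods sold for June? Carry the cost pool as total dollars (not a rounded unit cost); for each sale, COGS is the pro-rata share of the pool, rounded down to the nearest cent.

After Jun 6: 170 on hand, pool $3,400.00 (≈ $20.0000 each)
After Jun 11: 512 on hand, pool $10,240.00 (≈ $20.0000 each)
After Jun 16: 604 on hand, pool $12,264.00 (≈ $20.3046 each)
After Jun 19: 749 on hand, pool $15,309.00 (≈ $20.4393 each)
Jun 23, sell 289: 289/749 × $15,309.00 → $5,906.94
Jun 27, sell 387: 387/460 × $9,402.06 → $7,909.99
Total COGS = $5,906.94 + $7,909.99 = $13,816.93
Ending inventory (cost pool remaining) = $1,492.07

COGS = $13,816.93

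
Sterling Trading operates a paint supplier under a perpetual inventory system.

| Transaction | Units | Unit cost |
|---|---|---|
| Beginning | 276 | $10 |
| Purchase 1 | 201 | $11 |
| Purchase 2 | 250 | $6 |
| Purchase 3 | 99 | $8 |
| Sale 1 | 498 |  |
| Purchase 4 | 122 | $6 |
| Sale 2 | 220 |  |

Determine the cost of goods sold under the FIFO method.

Sale 1 (498) [FIFO — oldest first]: 276 @ $10 + 201 @ $11 + 21 @ $6 = $5,097
Sale 2 (220) [FIFO — oldest first]: 220 @ $6 = $1,320
Total COGS = $5,097 + $1,320 = $6,417
Ending inventory: 9 @ $6 + 99 @ $8 + 122 @ $6 = $1,578
Check: goods available $7,995 = COGS $6,417 + ending $1,578

COGS = $6,417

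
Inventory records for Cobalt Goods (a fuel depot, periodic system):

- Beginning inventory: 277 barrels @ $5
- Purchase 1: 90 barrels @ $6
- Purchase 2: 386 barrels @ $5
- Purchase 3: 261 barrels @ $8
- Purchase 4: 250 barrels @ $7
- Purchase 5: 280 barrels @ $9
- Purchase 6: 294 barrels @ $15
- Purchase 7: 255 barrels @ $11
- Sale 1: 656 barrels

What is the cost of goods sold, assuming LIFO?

Sale 1 (656) [LIFO — newest first]: 255 @ $11 + 294 @ $15 + 107 @ $9 = $8,178
Ending inventory: 277 @ $5 + 90 @ $6 + 386 @ $5 + 261 @ $8 + 250 @ $7 + 173 @ $9 = $9,250

COGS = $8,178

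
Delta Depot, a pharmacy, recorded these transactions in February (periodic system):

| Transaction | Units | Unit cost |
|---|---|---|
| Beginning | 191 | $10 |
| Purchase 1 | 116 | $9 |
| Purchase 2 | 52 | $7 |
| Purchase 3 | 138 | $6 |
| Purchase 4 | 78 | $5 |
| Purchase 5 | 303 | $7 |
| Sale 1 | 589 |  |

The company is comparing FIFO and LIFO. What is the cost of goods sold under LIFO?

COGS = $3,865

FIFO COGS: 191 @ $10 + 116 @ $9 + 52 @ $7 + 138 @ $6 + 78 @ $5 + 14 @ $7 = $4,634
LIFO COGS: 303 @ $7 + 78 @ $5 + 138 @ $6 + 52 @ $7 + 18 @ $9 = $3,865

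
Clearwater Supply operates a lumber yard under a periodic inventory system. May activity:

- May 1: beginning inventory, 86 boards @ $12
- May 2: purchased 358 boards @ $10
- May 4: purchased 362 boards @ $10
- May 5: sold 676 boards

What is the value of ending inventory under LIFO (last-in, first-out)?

Ending inventory = $1,472

May 5, 676 sold [LIFO — newest first]: 362 @ $10 + 314 @ $10 = $6,760
Ending inventory: 86 @ $12 + 44 @ $10 = $1,472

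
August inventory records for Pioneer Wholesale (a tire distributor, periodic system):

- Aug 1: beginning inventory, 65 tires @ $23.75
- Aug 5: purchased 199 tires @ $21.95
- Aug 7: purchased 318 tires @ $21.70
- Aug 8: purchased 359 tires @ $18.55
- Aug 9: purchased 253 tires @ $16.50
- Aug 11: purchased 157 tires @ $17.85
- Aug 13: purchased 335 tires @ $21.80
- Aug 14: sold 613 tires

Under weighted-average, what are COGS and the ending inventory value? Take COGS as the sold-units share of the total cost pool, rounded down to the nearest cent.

Aug 14, sell 613: 613/1686 × $33,751.80 → $12,271.56
Ending inventory (cost pool remaining) = $21,480.24

COGS = $12,271.56; ending inventory = $21,480.24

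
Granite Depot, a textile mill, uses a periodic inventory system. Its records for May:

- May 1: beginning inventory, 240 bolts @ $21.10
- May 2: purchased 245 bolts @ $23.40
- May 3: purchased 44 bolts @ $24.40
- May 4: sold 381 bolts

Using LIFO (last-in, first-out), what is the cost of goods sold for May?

COGS = $8,747.80

May 4, 381 sold [LIFO — newest first]: 44 @ $24.40 + 245 @ $23.40 + 92 @ $21.10 = $8,747.80
Ending inventory: 148 @ $21.10 = $3,122.80
Check: goods available $11,870.60 = COGS $8,747.80 + ending $3,122.80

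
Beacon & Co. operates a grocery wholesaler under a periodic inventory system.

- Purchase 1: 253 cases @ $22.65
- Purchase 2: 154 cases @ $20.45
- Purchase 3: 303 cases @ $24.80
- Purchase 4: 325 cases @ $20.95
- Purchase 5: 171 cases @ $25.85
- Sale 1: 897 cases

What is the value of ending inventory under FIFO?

Ending inventory = $7,311.45

Sale 1 (897) [FIFO — oldest first]: 253 @ $22.65 + 154 @ $20.45 + 303 @ $24.80 + 187 @ $20.95 = $20,311.80
Ending inventory: 138 @ $20.95 + 171 @ $25.85 = $7,311.45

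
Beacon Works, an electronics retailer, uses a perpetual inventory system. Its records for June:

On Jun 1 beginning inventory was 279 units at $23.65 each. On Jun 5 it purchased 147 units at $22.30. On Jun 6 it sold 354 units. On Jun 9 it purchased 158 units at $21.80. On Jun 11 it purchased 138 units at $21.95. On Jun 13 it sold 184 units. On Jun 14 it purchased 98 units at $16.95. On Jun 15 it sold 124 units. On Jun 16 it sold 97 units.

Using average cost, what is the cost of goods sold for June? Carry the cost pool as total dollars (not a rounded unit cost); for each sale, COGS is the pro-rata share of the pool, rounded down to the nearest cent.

After Jun 1: 279 on hand, pool $6,598.35 (≈ $23.6500 each)
After Jun 5: 426 on hand, pool $9,876.45 (≈ $23.1842 each)
Jun 6, sell 354: 354/426 × $9,876.45 → $8,207.19
After Jun 9: 230 on hand, pool $5,113.66 (≈ $22.2333 each)
After Jun 11: 368 on hand, pool $8,142.76 (≈ $22.1271 each)
Jun 13, sell 184: 184/368 × $8,142.76 → $4,071.38
After Jun 14: 282 on hand, pool $5,732.48 (≈ $20.3279 each)
Jun 15, sell 124: 124/282 × $5,732.48 → $2,520.66
Jun 16, sell 97: 97/158 × $3,211.82 → $1,971.81
Total COGS = $8,207.19 + $4,071.38 + $2,520.66 + $1,971.81 = $16,771.04
Ending inventory (cost pool remaining) = $1,240.01

COGS = $16,771.04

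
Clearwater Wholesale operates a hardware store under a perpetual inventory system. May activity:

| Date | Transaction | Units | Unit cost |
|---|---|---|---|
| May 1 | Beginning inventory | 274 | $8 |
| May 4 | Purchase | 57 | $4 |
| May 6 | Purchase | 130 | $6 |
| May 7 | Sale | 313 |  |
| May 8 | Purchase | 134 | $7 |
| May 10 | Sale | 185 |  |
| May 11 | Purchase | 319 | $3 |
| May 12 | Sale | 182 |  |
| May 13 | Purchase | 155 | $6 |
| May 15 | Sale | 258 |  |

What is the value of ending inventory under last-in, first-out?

Ending inventory = $878

May 7, 313 sold [LIFO — newest first]: 130 @ $6 + 57 @ $4 + 126 @ $8 = $2,016
May 10, 185 sold [LIFO — newest first]: 134 @ $7 + 51 @ $8 = $1,346
May 12, 182 sold [LIFO — newest first]: 182 @ $3 = $546
May 15, 258 sold [LIFO — newest first]: 155 @ $6 + 103 @ $3 = $1,239
Total COGS = $2,016 + $1,346 + $546 + $1,239 = $5,147
Ending inventory: 97 @ $8 + 34 @ $3 = $878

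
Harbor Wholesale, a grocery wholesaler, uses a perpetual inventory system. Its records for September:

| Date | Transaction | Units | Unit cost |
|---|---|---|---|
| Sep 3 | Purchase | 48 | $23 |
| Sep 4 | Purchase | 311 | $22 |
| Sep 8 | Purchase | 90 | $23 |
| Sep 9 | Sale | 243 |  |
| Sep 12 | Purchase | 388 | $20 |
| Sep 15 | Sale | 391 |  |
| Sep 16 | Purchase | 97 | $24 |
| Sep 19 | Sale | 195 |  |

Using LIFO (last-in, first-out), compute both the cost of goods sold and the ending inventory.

COGS = $17,746; ending inventory = $2,358

Sep 9, 243 sold [LIFO — newest first]: 90 @ $23 + 153 @ $22 = $5,436
Sep 15, 391 sold [LIFO — newest first]: 388 @ $20 + 3 @ $22 = $7,826
Sep 19, 195 sold [LIFO — newest first]: 97 @ $24 + 98 @ $22 = $4,484
Total COGS = $5,436 + $7,826 + $4,484 = $17,746
Ending inventory: 48 @ $23 + 57 @ $22 = $2,358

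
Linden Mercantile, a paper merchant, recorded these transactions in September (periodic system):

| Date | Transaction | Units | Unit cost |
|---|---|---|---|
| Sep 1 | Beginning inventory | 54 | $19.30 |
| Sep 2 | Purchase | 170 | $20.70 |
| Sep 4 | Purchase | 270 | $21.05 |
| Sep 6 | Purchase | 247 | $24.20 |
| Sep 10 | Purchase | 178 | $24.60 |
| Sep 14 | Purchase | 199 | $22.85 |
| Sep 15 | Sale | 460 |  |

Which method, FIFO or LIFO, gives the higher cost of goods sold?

LIFO

FIFO COGS: 54 @ $19.30 + 170 @ $20.70 + 236 @ $21.05 = $9,529.00
LIFO COGS: 199 @ $22.85 + 178 @ $24.60 + 83 @ $24.20 = $10,934.55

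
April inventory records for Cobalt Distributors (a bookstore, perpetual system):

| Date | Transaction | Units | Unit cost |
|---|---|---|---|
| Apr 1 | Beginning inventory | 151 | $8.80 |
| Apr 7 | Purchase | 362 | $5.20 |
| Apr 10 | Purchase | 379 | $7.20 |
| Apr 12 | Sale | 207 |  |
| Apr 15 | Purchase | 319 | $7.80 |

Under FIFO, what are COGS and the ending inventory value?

Apr 12, 207 sold [FIFO — oldest first]: 151 @ $8.80 + 56 @ $5.20 = $1,620.00
Ending inventory: 306 @ $5.20 + 379 @ $7.20 + 319 @ $7.80 = $6,808.20

COGS = $1,620.00; ending inventory = $6,808.20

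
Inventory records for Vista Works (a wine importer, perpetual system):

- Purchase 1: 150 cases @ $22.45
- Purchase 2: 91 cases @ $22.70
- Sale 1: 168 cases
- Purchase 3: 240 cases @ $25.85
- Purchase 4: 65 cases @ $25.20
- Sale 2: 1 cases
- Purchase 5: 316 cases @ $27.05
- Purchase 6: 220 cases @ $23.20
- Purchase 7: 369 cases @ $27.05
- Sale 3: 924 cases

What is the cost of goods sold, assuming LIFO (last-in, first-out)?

Sale 1 (168) [LIFO — newest first]: 91 @ $22.70 + 77 @ $22.45 = $3,794.35
Sale 2 (1) [LIFO — newest first]: 1 @ $25.20 = $25.20
Sale 3 (924) [LIFO — newest first]: 369 @ $27.05 + 220 @ $23.20 + 316 @ $27.05 + 19 @ $25.20 = $24,112.05
Total COGS = $3,794.35 + $25.20 + $24,112.05 = $27,931.60
Ending inventory: 73 @ $22.45 + 240 @ $25.85 + 45 @ $25.20 = $8,976.85

COGS = $27,931.60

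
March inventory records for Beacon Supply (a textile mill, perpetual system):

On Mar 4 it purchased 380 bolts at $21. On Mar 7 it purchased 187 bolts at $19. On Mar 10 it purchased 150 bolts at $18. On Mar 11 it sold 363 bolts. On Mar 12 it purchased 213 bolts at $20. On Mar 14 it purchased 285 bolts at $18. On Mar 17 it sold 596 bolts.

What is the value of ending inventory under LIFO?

Ending inventory = $5,376

Mar 11, 363 sold [LIFO — newest first]: 150 @ $18 + 187 @ $19 + 26 @ $21 = $6,799
Mar 17, 596 sold [LIFO — newest first]: 285 @ $18 + 213 @ $20 + 98 @ $21 = $11,448
Total COGS = $6,799 + $11,448 = $18,247
Ending inventory: 256 @ $21 = $5,376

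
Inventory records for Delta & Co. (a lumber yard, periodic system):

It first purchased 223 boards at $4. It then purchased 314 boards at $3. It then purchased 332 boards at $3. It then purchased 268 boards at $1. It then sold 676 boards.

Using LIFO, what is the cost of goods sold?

Sale 1 (676) [LIFO — newest first]: 268 @ $1 + 332 @ $3 + 76 @ $3 = $1,492
Ending inventory: 223 @ $4 + 238 @ $3 = $1,606
Check: goods available $3,098 = COGS $1,492 + ending $1,606

COGS = $1,492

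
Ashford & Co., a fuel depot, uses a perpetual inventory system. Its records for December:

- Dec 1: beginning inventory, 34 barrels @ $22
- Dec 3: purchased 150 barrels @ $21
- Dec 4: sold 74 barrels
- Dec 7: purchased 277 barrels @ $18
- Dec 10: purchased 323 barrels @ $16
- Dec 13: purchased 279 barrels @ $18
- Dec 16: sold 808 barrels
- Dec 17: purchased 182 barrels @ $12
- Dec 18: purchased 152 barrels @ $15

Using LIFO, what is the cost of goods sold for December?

COGS = $15,452

Dec 4, 74 sold [LIFO — newest first]: 74 @ $21 = $1,554
Dec 16, 808 sold [LIFO — newest first]: 279 @ $18 + 323 @ $16 + 206 @ $18 = $13,898
Total COGS = $1,554 + $13,898 = $15,452
Ending inventory: 34 @ $22 + 76 @ $21 + 71 @ $18 + 182 @ $12 + 152 @ $15 = $8,086
Check: goods available $23,538 = COGS $15,452 + ending $8,086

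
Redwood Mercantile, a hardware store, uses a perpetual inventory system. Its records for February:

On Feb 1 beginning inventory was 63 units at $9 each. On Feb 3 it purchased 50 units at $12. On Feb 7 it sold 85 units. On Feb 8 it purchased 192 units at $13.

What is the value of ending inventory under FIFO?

Feb 7, 85 sold [FIFO — oldest first]: 63 @ $9 + 22 @ $12 = $831
Ending inventory: 28 @ $12 + 192 @ $13 = $2,832

Ending inventory = $2,832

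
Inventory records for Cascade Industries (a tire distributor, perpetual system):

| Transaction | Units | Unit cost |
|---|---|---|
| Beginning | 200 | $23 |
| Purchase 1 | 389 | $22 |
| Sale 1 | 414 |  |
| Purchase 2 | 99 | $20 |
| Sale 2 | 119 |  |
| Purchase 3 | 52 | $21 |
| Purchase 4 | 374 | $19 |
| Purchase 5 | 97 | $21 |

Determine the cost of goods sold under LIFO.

Sale 1 (414) [LIFO — newest first]: 389 @ $22 + 25 @ $23 = $9,133
Sale 2 (119) [LIFO — newest first]: 99 @ $20 + 20 @ $23 = $2,440
Total COGS = $9,133 + $2,440 = $11,573
Ending inventory: 155 @ $23 + 52 @ $21 + 374 @ $19 + 97 @ $21 = $13,800

COGS = $11,573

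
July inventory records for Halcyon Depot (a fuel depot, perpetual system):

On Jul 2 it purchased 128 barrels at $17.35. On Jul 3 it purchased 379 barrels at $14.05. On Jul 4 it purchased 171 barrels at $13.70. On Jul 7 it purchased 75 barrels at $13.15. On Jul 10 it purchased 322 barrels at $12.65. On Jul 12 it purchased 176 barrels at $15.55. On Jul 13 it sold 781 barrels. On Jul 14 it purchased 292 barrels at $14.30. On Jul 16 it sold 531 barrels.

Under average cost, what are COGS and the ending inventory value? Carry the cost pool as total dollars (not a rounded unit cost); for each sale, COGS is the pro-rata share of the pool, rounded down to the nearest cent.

After Jul 2: 128 on hand, pool $2,220.80 (≈ $17.3500 each)
After Jul 3: 507 on hand, pool $7,545.75 (≈ $14.8831 each)
After Jul 4: 678 on hand, pool $9,888.45 (≈ $14.5847 each)
After Jul 7: 753 on hand, pool $10,874.70 (≈ $14.4418 each)
After Jul 10: 1075 on hand, pool $14,948.00 (≈ $13.9051 each)
After Jul 12: 1251 on hand, pool $17,684.80 (≈ $14.1365 each)
Jul 13, sell 781: 781/1251 × $17,684.80 → $11,040.63
After Jul 14: 762 on hand, pool $10,819.77 (≈ $14.1992 each)
Jul 16, sell 531: 531/762 × $10,819.77 → $7,539.76
Total COGS = $11,040.63 + $7,539.76 = $18,580.39
Ending inventory (cost pool remaining) = $3,280.01
Check: goods available $21,860.40 = COGS $18,580.39 + ending $3,280.01

COGS = $18,580.39; ending inventory = $3,280.01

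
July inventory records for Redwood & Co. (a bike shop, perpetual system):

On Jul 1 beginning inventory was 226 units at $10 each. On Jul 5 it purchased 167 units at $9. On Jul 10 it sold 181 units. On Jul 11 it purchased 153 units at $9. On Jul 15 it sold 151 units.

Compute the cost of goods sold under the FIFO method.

COGS = $3,214

Jul 10, 181 sold [FIFO — oldest first]: 181 @ $10 = $1,810
Jul 15, 151 sold [FIFO — oldest first]: 45 @ $10 + 106 @ $9 = $1,404
Total COGS = $1,810 + $1,404 = $3,214
Ending inventory: 61 @ $9 + 153 @ $9 = $1,926
Check: goods available $5,140 = COGS $3,214 + ending $1,926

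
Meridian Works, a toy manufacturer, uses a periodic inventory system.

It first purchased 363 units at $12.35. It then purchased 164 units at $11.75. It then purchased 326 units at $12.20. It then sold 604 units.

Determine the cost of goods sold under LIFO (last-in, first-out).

Sale 1 (604) [LIFO — newest first]: 326 @ $12.20 + 164 @ $11.75 + 114 @ $12.35 = $7,312.10
Ending inventory: 249 @ $12.35 = $3,075.15
Check: goods available $10,387.25 = COGS $7,312.10 + ending $3,075.15

COGS = $7,312.10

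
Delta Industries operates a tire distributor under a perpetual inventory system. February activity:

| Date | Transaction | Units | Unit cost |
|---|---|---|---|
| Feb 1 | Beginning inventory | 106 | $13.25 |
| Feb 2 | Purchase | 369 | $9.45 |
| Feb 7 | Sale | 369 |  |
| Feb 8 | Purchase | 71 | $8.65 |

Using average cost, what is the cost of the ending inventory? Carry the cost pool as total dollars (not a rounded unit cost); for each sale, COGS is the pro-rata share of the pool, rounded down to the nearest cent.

After Feb 1: 106 on hand, pool $1,404.50 (≈ $13.2500 each)
After Feb 2: 475 on hand, pool $4,891.55 (≈ $10.2980 each)
Feb 7, sell 369: 369/475 × $4,891.55 → $3,799.96
After Feb 8: 177 on hand, pool $1,705.74 (≈ $9.6369 each)
Ending inventory (cost pool remaining) = $1,705.74
Check: goods available $5,505.70 = COGS $3,799.96 + ending $1,705.74

Ending inventory = $1,705.74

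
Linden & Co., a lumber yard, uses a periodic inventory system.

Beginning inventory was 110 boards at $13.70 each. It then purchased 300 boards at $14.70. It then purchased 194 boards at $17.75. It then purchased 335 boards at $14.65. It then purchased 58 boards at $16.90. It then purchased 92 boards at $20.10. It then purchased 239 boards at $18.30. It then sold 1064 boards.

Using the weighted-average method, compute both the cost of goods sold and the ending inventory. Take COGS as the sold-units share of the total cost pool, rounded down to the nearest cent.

Sale 1, sell 1064: 1064/1328 × $21,471.35 → $17,202.94
Ending inventory (cost pool remaining) = $4,268.41
Check: goods available $21,471.35 = COGS $17,202.94 + ending $4,268.41

COGS = $17,202.94; ending inventory = $4,268.41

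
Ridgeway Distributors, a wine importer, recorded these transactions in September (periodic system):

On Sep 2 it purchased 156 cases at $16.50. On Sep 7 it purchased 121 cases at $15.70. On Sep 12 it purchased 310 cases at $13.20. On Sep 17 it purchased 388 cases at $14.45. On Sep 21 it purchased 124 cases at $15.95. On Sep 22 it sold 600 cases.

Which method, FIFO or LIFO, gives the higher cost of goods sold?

FIFO

FIFO COGS: 156 @ $16.50 + 121 @ $15.70 + 310 @ $13.20 + 13 @ $14.45 = $8,753.55
LIFO COGS: 124 @ $15.95 + 388 @ $14.45 + 88 @ $13.20 = $8,746.00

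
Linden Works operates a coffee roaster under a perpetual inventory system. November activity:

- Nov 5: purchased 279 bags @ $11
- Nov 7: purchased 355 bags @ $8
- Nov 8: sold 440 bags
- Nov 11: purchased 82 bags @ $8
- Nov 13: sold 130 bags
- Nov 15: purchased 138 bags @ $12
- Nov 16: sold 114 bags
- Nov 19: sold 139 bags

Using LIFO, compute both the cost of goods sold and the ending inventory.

Nov 8, 440 sold [LIFO — newest first]: 355 @ $8 + 85 @ $11 = $3,775
Nov 13, 130 sold [LIFO — newest first]: 82 @ $8 + 48 @ $11 = $1,184
Nov 16, 114 sold [LIFO — newest first]: 114 @ $12 = $1,368
Nov 19, 139 sold [LIFO — newest first]: 24 @ $12 + 115 @ $11 = $1,553
Total COGS = $3,775 + $1,184 + $1,368 + $1,553 = $7,880
Ending inventory: 31 @ $11 = $341

COGS = $7,880; ending inventory = $341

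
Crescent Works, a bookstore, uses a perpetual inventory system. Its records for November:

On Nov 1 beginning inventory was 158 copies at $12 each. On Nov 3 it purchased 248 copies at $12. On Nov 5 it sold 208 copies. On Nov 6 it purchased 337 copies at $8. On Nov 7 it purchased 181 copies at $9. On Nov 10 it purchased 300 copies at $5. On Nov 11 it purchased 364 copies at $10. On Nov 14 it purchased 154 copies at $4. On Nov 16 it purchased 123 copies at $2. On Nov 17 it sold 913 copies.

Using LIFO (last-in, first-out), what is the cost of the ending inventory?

Nov 5, 208 sold [LIFO — newest first]: 208 @ $12 = $2,496
Nov 17, 913 sold [LIFO — newest first]: 123 @ $2 + 154 @ $4 + 364 @ $10 + 272 @ $5 = $5,862
Total COGS = $2,496 + $5,862 = $8,358
Ending inventory: 158 @ $12 + 40 @ $12 + 337 @ $8 + 181 @ $9 + 28 @ $5 = $6,841

Ending inventory = $6,841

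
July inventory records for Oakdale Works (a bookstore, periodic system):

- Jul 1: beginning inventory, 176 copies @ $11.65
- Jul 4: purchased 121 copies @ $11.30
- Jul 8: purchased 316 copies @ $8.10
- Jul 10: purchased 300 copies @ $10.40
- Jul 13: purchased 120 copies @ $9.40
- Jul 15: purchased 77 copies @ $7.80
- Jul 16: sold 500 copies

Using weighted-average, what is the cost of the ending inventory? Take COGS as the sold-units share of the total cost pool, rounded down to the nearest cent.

Jul 16, sell 500: 500/1110 × $10,825.90 → $4,876.53
Ending inventory (cost pool remaining) = $5,949.37

Ending inventory = $5,949.37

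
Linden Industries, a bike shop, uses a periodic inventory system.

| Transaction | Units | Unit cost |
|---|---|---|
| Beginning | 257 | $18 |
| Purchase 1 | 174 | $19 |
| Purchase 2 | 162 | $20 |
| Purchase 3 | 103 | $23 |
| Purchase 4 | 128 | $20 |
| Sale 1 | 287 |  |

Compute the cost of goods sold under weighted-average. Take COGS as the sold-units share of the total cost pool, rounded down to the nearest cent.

COGS = $5,607.99

Sale 1, sell 287: 287/824 × $16,101.00 → $5,607.99
Ending inventory (cost pool remaining) = $10,493.01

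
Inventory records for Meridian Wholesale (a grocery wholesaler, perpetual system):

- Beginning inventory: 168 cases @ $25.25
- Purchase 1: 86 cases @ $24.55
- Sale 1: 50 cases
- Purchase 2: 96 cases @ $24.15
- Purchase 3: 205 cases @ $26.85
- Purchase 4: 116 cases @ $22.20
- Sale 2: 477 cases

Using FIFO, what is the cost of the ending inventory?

Sale 1 (50) [FIFO — oldest first]: 50 @ $25.25 = $1,262.50
Sale 2 (477) [FIFO — oldest first]: 118 @ $25.25 + 86 @ $24.55 + 96 @ $24.15 + 177 @ $26.85 = $12,161.65
Total COGS = $1,262.50 + $12,161.65 = $13,424.15
Ending inventory: 28 @ $26.85 + 116 @ $22.20 = $3,327.00
Check: goods available $16,751.15 = COGS $13,424.15 + ending $3,327.00

Ending inventory = $3,327.00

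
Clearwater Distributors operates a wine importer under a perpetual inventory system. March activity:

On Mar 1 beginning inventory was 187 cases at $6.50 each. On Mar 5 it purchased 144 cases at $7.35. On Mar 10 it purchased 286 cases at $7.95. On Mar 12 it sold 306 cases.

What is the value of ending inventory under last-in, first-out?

Mar 12, 306 sold [LIFO — newest first]: 286 @ $7.95 + 20 @ $7.35 = $2,420.70
Ending inventory: 187 @ $6.50 + 124 @ $7.35 = $2,126.90
Check: goods available $4,547.60 = COGS $2,420.70 + ending $2,126.90

Ending inventory = $2,126.90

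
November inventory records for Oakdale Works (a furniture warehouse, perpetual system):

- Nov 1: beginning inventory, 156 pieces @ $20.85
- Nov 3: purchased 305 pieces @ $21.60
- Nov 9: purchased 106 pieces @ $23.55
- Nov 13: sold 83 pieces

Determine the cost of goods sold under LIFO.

Nov 13, 83 sold [LIFO — newest first]: 83 @ $23.55 = $1,954.65
Ending inventory: 156 @ $20.85 + 305 @ $21.60 + 23 @ $23.55 = $10,382.25
Check: goods available $12,336.90 = COGS $1,954.65 + ending $10,382.25

COGS = $1,954.65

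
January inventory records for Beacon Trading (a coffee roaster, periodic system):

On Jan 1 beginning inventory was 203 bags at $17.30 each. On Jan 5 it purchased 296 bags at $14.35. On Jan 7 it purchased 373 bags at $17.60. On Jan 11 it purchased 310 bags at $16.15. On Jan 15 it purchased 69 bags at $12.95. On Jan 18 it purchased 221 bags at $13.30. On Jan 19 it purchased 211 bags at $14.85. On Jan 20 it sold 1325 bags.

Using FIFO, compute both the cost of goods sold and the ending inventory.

Jan 20, 1325 sold [FIFO — oldest first]: 203 @ $17.30 + 296 @ $14.35 + 373 @ $17.60 + 310 @ $16.15 + 69 @ $12.95 + 74 @ $13.30 = $21,208.55
Ending inventory: 147 @ $13.30 + 211 @ $14.85 = $5,088.45
Check: goods available $26,297.00 = COGS $21,208.55 + ending $5,088.45

COGS = $21,208.55; ending inventory = $5,088.45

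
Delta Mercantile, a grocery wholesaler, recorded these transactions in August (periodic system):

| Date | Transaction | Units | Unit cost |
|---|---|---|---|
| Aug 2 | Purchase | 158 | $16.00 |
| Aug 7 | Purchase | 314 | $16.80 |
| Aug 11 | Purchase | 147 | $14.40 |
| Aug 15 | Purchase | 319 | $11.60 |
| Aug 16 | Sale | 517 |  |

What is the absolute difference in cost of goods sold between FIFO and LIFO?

FIFO COGS: 158 @ $16.00 + 314 @ $16.80 + 45 @ $14.40 = $8,451.20
LIFO COGS: 319 @ $11.60 + 147 @ $14.40 + 51 @ $16.80 = $6,674.00
Difference = |$8,451.20 − $6,674.00| = $1,777.20

$1,777.20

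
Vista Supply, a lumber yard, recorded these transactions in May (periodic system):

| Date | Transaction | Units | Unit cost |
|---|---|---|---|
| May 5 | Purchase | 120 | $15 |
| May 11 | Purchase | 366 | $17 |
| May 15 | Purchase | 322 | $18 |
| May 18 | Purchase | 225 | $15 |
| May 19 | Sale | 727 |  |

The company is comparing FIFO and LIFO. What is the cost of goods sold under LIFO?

FIFO COGS: 120 @ $15 + 366 @ $17 + 241 @ $18 = $12,360
LIFO COGS: 225 @ $15 + 322 @ $18 + 180 @ $17 = $12,231

COGS = $12,231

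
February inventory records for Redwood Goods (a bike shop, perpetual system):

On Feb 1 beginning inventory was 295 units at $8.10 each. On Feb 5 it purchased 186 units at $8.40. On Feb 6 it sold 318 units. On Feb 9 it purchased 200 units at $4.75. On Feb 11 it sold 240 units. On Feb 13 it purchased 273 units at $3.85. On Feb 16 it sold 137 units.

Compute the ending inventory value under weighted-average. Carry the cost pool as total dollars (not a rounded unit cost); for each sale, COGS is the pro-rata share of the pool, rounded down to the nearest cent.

After Feb 1: 295 on hand, pool $2,389.50 (≈ $8.1000 each)
After Feb 5: 481 on hand, pool $3,951.90 (≈ $8.2160 each)
Feb 6, sell 318: 318/481 × $3,951.90 → $2,612.69
After Feb 9: 363 on hand, pool $2,289.21 (≈ $6.3064 each)
Feb 11, sell 240: 240/363 × $2,289.21 → $1,513.52
After Feb 13: 396 on hand, pool $1,826.74 (≈ $4.6130 each)
Feb 16, sell 137: 137/396 × $1,826.74 → $631.97
Total COGS = $2,612.69 + $1,513.52 + $631.97 = $4,758.18
Ending inventory (cost pool remaining) = $1,194.77
Check: goods available $5,952.95 = COGS $4,758.18 + ending $1,194.77

Ending inventory = $1,194.77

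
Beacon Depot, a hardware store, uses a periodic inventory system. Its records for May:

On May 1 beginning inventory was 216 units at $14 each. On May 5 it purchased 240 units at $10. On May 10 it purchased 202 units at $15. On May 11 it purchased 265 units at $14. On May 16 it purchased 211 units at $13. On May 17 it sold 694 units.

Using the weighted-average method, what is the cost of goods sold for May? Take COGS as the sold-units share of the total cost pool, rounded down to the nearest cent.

May 17, sell 694: 694/1134 × $14,907.00 → $9,122.97
Ending inventory (cost pool remaining) = $5,784.03
Check: goods available $14,907.00 = COGS $9,122.97 + ending $5,784.03

COGS = $9,122.97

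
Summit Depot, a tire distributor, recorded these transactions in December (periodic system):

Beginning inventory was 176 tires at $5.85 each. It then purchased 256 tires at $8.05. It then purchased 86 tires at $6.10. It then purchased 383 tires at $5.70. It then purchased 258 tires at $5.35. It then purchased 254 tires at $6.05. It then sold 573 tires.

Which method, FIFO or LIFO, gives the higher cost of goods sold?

FIFO

FIFO COGS: 176 @ $5.85 + 256 @ $8.05 + 86 @ $6.10 + 55 @ $5.70 = $3,928.50
LIFO COGS: 254 @ $6.05 + 258 @ $5.35 + 61 @ $5.70 = $3,264.70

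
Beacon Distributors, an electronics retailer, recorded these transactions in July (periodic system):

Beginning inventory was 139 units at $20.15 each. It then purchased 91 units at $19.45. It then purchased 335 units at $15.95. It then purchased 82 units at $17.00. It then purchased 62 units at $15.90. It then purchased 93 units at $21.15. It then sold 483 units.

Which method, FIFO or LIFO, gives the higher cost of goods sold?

FIFO

FIFO COGS: 139 @ $20.15 + 91 @ $19.45 + 253 @ $15.95 = $8,606.15
LIFO COGS: 93 @ $21.15 + 62 @ $15.90 + 82 @ $17.00 + 246 @ $15.95 = $8,270.45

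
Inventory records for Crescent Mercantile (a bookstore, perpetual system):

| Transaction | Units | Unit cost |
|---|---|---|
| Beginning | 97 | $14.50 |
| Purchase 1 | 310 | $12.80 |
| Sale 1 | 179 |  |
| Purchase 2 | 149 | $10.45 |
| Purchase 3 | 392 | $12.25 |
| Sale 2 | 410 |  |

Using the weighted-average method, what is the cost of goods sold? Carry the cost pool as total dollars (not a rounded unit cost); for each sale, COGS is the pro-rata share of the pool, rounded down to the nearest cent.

COGS = $7,359.33

After Beginning: 97 on hand, pool $1,406.50 (≈ $14.5000 each)
After Purchase 1: 407 on hand, pool $5,374.50 (≈ $13.2052 each)
Sale 1, sell 179: 179/407 × $5,374.50 → $2,363.72
After Purchase 2: 377 on hand, pool $4,567.83 (≈ $12.1163 each)
After Purchase 3: 769 on hand, pool $9,369.83 (≈ $12.1844 each)
Sale 2, sell 410: 410/769 × $9,369.83 → $4,995.61
Total COGS = $2,363.72 + $4,995.61 = $7,359.33
Ending inventory (cost pool remaining) = $4,374.22
Check: goods available $11,733.55 = COGS $7,359.33 + ending $4,374.22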